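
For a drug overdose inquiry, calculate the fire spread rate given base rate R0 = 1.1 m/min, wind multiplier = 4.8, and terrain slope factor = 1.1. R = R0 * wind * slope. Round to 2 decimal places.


Fire spread rate calculation:
R = R0 * wind_factor * slope_factor
= 1.1 * 4.8 * 1.1
= 5.28 * 1.1
= 5.81 m/min

5.81


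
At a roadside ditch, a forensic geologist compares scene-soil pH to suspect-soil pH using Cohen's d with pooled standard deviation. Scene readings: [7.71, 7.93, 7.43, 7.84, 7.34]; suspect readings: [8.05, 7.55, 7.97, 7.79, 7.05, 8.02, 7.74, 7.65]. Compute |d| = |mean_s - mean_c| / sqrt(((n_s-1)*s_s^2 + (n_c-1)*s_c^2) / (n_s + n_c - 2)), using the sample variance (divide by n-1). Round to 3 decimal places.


Pooled-variance Cohen's d for soil pH comparison:
Scene mean = 38.25 / 5 = 7.65
Suspect mean = 61.82 / 8 = 7.7275
Scene sample variance s_s^2 = 0.06565
Suspect sample variance s_c^2 = 0.106993
Pooled variance = ((n_s-1)*s_s^2 + (n_c-1)*s_c^2) / (n_s + n_c - 2) = 0.091959
Pooled SD = sqrt(0.091959) = 0.303247
Mean difference = -0.0775
|d| = |-0.0775| / 0.303247 = 0.256

0.256


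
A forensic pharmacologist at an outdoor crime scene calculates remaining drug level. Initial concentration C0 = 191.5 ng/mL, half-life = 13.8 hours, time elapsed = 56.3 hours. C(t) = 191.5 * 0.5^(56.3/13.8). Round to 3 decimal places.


Drug concentration decay:
Number of half-lives = t / t_half = 56.3 / 13.8 = 4.07971
Decay factor = 0.5^4.07971 = 0.05914049
C(t) = 191.5 * 0.05914049 = 11.325 ng/mL

11.325


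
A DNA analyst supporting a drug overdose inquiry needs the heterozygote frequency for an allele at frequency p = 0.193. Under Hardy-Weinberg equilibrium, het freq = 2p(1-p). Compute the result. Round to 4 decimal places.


Hardy-Weinberg heterozygote frequency:
q = 1 - p = 1 - 0.193 = 0.807
2pq = 2 * 0.193 * 0.807 = 0.3115

0.3115


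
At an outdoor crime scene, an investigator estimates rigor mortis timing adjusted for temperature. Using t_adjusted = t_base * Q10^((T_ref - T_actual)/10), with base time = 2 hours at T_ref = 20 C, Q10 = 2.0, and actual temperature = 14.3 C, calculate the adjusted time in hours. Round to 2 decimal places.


Rigor mortis time adjustment:
Exponent = (T_ref - T_actual) / 10 = (20 - 14.3) / 10 = 0.57
Q10 factor = 2.0^0.57 = 1.48452
t_adjusted = 2 * 1.48452 = 2.97 hours

2.97


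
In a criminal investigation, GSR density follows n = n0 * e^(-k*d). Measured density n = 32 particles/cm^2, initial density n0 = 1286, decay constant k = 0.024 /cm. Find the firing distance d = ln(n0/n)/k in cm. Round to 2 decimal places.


GSR distance calculation:
n0/n = 1286 / 32 = 40.1875
ln(n0/n) = 3.693556
d = 3.693556 / 0.024 = 153.90 cm

153.90


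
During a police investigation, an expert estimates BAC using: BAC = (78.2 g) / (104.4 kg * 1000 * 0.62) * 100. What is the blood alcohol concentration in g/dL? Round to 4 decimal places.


Applying the Widmark formula:
BAC = (dose_g / (body_wt * 1000 * r)) * 100
Denominator = 104.4 * 1000 * 0.62 = 64728
BAC = (78.2 / 64728) * 100
BAC = 0.1208 g/dL

0.1208


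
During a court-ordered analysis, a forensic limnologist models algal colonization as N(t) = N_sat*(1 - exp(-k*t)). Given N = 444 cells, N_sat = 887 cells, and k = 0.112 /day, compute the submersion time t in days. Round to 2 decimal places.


PMSI from diatom colonization curve:
N / N_sat = 444 / 887 = 0.500564
1 - N/N_sat = 0.499436
ln(1 - N/N_sat) = -0.694276
t = -ln(1 - N/N_sat) / k = -(-0.694276) / 0.112 = 6.20 days

6.20


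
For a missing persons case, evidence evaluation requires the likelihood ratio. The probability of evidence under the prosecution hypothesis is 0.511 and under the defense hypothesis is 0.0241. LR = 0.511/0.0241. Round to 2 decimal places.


Likelihood ratio calculation:
LR = P(E|Hp) / P(E|Hd)
LR = 0.511 / 0.0241
LR = 21.20

21.20


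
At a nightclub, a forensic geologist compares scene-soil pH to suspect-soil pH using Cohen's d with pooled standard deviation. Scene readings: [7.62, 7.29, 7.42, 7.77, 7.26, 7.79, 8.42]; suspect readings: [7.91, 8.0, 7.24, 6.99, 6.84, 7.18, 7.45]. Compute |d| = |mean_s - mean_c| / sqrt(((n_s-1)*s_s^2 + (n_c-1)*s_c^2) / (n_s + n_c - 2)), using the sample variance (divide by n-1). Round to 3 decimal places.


Pooled-variance Cohen's d for soil pH comparison:
Scene mean = 53.57 / 7 = 7.652857
Suspect mean = 51.61 / 7 = 7.372857
Scene sample variance s_s^2 = 0.16039
Suspect sample variance s_c^2 = 0.195524
Pooled variance = ((n_s-1)*s_s^2 + (n_c-1)*s_c^2) / (n_s + n_c - 2) = 0.177957
Pooled SD = sqrt(0.177957) = 0.421849
Mean difference = 0.28
|d| = |0.28| / 0.421849 = 0.664

0.664


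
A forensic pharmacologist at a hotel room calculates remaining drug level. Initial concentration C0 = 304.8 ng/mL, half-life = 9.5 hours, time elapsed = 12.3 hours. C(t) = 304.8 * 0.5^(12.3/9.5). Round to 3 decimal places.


Drug concentration decay:
Number of half-lives = t / t_half = 12.3 / 9.5 = 1.294737
Decay factor = 0.5^1.294737 = 0.40761047
C(t) = 304.8 * 0.40761047 = 124.240 ng/mL

124.240


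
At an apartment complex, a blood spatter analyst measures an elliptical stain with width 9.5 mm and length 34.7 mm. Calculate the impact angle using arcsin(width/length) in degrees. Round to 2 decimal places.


Blood spatter impact angle calculation:
width / length = 9.5 / 34.7 = 0.273775
angle = arcsin(0.273775)
angle = 15.89 degrees

15.89


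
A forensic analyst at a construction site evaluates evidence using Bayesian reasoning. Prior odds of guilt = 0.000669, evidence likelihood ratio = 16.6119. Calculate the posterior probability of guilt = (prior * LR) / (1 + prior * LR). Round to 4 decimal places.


Bayesian evidence evaluation:
Posterior odds = prior_odds * LR = 0.000669 * 16.6119 = 0.01111336
Posterior probability = posterior_odds / (1 + posterior_odds)
= 0.01111336 / (1 + 0.01111336)
= 0.01111336 / 1.01111336
= 0.0110

0.0110


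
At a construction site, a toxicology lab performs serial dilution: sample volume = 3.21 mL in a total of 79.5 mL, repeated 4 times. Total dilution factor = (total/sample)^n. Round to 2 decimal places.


Dilution factor calculation:
Single dilution = V_total / V_sample = 79.5 / 3.21 ≈ 24.766355
Number of dilutions = 4
Total DF = (79.5 / 3.21)^4 (full precision, rounded at the end) = 376225.64

376225.64


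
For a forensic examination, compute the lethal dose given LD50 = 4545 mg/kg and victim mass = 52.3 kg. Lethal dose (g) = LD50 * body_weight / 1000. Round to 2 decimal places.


Lethal dose calculation:
Lethal dose = LD50 * body_weight / 1000
= 4545 * 52.3 / 1000
= 237703.5 / 1000
= 237.70 g

237.70


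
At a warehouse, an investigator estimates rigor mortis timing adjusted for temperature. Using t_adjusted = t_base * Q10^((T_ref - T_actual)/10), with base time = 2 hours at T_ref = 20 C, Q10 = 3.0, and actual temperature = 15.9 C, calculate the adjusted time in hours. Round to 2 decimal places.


Rigor mortis time adjustment:
Exponent = (T_ref - T_actual) / 10 = (20 - 15.9) / 10 = 0.41
Q10 factor = 3.0^0.41 = 1.56899
t_adjusted = 2 * 1.56899 = 3.14 hours

3.14


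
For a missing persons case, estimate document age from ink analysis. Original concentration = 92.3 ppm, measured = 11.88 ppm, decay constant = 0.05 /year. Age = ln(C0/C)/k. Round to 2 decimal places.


Document age estimation:
C0/C = 92.3 / 11.88 = 7.76936
ln(C0/C) = 2.050188
t = 2.050188 / 0.05 = 41.00 years

41.00


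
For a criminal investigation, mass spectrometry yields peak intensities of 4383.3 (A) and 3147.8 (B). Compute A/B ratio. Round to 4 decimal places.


Spectral peak ratio:
Peak A = 4383.3 counts
Peak B = 3147.8 counts
Ratio = 4383.3 / 3147.8 = 1.3925

1.3925


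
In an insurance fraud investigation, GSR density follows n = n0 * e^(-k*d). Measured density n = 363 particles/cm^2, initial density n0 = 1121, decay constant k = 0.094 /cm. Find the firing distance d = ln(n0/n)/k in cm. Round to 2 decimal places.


GSR distance calculation:
n0/n = 1121 / 363 = 3.088154
ln(n0/n) = 1.127574
d = 1.127574 / 0.094 = 12.00 cm

12.00


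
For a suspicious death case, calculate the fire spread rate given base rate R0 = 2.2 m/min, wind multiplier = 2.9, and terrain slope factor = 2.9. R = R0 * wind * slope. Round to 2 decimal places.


Fire spread rate calculation:
R = R0 * wind_factor * slope_factor
= 2.2 * 2.9 * 2.9
= 6.38 * 2.9
= 18.50 m/min

18.50


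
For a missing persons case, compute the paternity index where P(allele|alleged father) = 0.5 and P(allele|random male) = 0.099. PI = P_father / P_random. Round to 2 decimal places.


Paternity Index calculation:
PI = P(allele|father) / P(allele|random)
PI = 0.5 / 0.099
PI = 5.05

5.05


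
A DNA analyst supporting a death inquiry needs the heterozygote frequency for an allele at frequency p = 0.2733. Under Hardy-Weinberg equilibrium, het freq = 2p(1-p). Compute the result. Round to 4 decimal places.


Hardy-Weinberg heterozygote frequency:
q = 1 - p = 1 - 0.2733 = 0.7267
2pq = 2 * 0.2733 * 0.7267 = 0.3972

0.3972


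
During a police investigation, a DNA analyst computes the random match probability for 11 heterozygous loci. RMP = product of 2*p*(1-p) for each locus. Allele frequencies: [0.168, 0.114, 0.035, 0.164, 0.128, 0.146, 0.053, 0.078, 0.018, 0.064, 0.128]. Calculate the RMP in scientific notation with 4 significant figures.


Computing RMP for 11 loci:
Locus 1: 2 * 0.168 * 0.832 = 0.279552
Locus 2: 2 * 0.114 * 0.886 = 0.202008
Locus 3: 2 * 0.035 * 0.965 = 0.06755
Locus 4: 2 * 0.164 * 0.836 = 0.274208
Locus 5: 2 * 0.128 * 0.872 = 0.223232
Locus 6: 2 * 0.146 * 0.854 = 0.249368
Locus 7: 2 * 0.053 * 0.947 = 0.100382
Locus 8: 2 * 0.078 * 0.922 = 0.143832
Locus 9: 2 * 0.018 * 0.982 = 0.035352
Locus 10: 2 * 0.064 * 0.936 = 0.119808
Locus 11: 2 * 0.128 * 0.872 = 0.223232
RMP = 7.949e-10

7.949e-10


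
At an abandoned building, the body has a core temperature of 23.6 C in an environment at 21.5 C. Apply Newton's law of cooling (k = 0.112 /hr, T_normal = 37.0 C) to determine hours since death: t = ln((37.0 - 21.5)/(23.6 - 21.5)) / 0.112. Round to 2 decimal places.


Using Newton's law of cooling:
t = ln((T_normal - T_ambient) / (T_body - T_ambient)) / k
T_normal - T_ambient = 15.5
T_body - T_ambient = 2.1
Ratio = 7.380952
ln(ratio) = 1.998903
t = 1.998903 / 0.112 = 17.85 hours

17.85


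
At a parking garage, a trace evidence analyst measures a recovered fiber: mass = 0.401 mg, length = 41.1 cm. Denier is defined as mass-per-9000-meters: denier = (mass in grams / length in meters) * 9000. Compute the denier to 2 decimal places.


Denier calculation:
Mass in grams = 0.401 mg / 1000 = 0.000401 g
Length in meters = 41.1 cm / 100 = 0.411 m
Linear density = mass / length = 0.000401 / 0.411 = 0.00097567 g/m
Denier = (g/m) * 9000 = 0.00097567 * 9000 = 8.78

8.78


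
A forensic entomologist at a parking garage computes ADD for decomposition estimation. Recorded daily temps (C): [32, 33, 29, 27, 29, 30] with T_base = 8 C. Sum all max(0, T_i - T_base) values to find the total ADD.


Computing ADD day by day:
Day 1: max(0, 32 - 8) = 24
Day 2: max(0, 33 - 8) = 25
Day 3: max(0, 29 - 8) = 21
Day 4: max(0, 27 - 8) = 19
Day 5: max(0, 29 - 8) = 21
Day 6: max(0, 30 - 8) = 22
Total ADD = 132

132


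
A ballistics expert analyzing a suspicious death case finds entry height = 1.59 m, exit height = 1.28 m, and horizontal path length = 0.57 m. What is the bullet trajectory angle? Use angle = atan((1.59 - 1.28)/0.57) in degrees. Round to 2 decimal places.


Bullet trajectory angle:
Height difference = 1.59 - 1.28 = 0.31 m
angle = atan(0.31 / 0.57)
angle = atan(0.54386)
angle = 28.54 degrees

28.54


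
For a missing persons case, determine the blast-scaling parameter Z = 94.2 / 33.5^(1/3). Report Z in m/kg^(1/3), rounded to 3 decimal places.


Scaled distance calculation:
W^(1/3) = 33.5^(1/3) = 3.223653
Z = R / W^(1/3) = 94.2 / 3.223653
Z = 29.222 m/kg^(1/3)

29.222


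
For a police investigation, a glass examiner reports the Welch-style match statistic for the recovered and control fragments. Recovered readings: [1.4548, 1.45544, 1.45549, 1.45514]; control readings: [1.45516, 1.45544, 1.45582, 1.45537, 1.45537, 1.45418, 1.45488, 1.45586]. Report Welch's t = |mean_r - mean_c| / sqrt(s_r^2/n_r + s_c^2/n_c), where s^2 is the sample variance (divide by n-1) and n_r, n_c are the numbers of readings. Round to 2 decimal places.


Welch's t-criterion for glass RI comparison:
Recovered mean = sum / n_r = 5.82087 / 4 = 1.4552175
Control mean = sum / n_c = 11.64208 / 8 = 1.45526
Recovered sample variance s_r^2 = 1.01358e-07
Control sample variance s_c^2 = 2.93e-07
Welch SE (unpooled) = sqrt(s_r^2/n_r + s_c^2/n_c) = sqrt(2.53396e-08 + 3.6625e-08) = sqrt(6.19646e-08) = 0.000248927
|mean_r - mean_c| = 4.25e-05
t = 4.25e-05 / 0.000248927 = 0.17

0.17


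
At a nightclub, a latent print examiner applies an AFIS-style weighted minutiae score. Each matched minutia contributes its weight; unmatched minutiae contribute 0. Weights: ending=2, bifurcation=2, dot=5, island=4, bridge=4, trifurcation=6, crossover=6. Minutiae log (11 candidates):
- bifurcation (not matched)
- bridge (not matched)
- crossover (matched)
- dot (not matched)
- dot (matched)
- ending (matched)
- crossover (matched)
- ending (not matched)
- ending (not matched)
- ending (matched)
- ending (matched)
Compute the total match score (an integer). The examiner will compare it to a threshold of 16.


Weighted minutiae match score:
  bifurcation: not matched, +0
  bridge: not matched, +0
  crossover: matched, +6 (running total 6)
  dot: not matched, +0
  dot: matched, +5 (running total 11)
  ending: matched, +2 (running total 13)
  crossover: matched, +6 (running total 19)
  ending: not matched, +0
  ending: not matched, +0
  ending: matched, +2 (running total 21)
  ending: matched, +2 (running total 23)
Total score = 23
Threshold = 16; verdict = identification

23


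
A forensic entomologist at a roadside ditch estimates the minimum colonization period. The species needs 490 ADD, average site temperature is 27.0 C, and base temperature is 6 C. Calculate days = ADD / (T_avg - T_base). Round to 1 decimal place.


Insect development time:
Effective temperature = avg_temp - T_base = 27.0 - 6 = 21.0 C
Days = ADD / effective_temp = 490 / 21.0 = 23.3 days

23.3


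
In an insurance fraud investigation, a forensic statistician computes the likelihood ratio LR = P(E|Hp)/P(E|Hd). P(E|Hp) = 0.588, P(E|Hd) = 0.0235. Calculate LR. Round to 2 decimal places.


Likelihood ratio calculation:
LR = P(E|Hp) / P(E|Hd)
LR = 0.588 / 0.0235
LR = 25.02

25.02


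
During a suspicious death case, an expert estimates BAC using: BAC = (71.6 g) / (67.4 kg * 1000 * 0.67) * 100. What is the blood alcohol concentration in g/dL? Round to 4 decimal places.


Applying the Widmark formula:
BAC = (dose_g / (body_wt * 1000 * r)) * 100
Denominator = 67.4 * 1000 * 0.67 = 45158
BAC = (71.6 / 45158) * 100
BAC = 0.1586 g/dL

0.1586


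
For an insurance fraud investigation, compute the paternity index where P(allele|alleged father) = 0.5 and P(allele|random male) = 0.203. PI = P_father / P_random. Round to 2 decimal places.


Paternity Index calculation:
PI = P(allele|father) / P(allele|random)
PI = 0.5 / 0.203
PI = 2.46

2.46


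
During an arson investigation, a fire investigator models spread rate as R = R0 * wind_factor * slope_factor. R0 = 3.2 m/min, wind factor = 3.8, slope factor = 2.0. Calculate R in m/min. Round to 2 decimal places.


Fire spread rate calculation:
R = R0 * wind_factor * slope_factor
= 3.2 * 3.8 * 2.0
= 12.16 * 2.0
= 24.32 m/min

24.32


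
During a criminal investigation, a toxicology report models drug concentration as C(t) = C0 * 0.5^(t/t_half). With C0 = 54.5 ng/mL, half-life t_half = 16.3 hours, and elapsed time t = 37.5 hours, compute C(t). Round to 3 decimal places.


Drug concentration decay:
Number of half-lives = t / t_half = 37.5 / 16.3 = 2.300613
Decay factor = 0.5^2.300613 = 0.20297684
C(t) = 54.5 * 0.20297684 = 11.062 ng/mL

11.062


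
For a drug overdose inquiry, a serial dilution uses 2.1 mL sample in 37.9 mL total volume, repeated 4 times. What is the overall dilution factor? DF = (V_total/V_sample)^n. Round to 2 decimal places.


Dilution factor calculation:
Single dilution = V_total / V_sample = 37.9 / 2.1 ≈ 18.047619
Number of dilutions = 4
Total DF = (37.9 / 2.1)^4 (full precision, rounded at the end) = 106091.27

106091.27


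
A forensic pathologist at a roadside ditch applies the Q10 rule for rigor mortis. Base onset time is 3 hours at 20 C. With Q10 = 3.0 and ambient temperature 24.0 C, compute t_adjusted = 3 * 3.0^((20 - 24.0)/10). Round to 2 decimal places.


Rigor mortis time adjustment:
Exponent = (T_ref - T_actual) / 10 = (20 - 24.0) / 10 = -0.4
Q10 factor = 3.0^-0.4 = 0.64439
t_adjusted = 3 * 0.64439 = 1.93 hours

1.93


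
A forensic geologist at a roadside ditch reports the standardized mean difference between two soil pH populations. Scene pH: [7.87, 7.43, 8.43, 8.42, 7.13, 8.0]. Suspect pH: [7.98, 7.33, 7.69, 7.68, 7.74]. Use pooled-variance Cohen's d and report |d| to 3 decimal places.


Pooled-variance Cohen's d for soil pH comparison:
Scene mean = 47.28 / 6 = 7.88
Suspect mean = 38.42 / 5 = 7.684
Scene sample variance s_s^2 = 0.27472
Suspect sample variance s_c^2 = 0.05403
Pooled variance = ((n_s-1)*s_s^2 + (n_c-1)*s_c^2) / (n_s + n_c - 2) = 0.176636
Pooled SD = sqrt(0.176636) = 0.420281
Mean difference = 0.196
|d| = |0.196| / 0.420281 = 0.466

0.466


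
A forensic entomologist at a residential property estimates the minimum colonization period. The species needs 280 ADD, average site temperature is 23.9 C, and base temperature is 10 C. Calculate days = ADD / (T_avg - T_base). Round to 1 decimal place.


Insect development time:
Effective temperature = avg_temp - T_base = 23.9 - 10 = 13.9 C
Days = ADD / effective_temp = 280 / 13.9 = 20.1 days

20.1


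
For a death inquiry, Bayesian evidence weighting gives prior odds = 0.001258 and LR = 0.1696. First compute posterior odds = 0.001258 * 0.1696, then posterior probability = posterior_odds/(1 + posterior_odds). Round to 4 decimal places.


Bayesian evidence evaluation:
Posterior odds = prior_odds * LR = 0.001258 * 0.1696 = 0.0002133568
Posterior probability = posterior_odds / (1 + posterior_odds)
= 0.0002133568 / (1 + 0.0002133568)
= 0.0002133568 / 1.0002133568
= 0.0002

0.0002


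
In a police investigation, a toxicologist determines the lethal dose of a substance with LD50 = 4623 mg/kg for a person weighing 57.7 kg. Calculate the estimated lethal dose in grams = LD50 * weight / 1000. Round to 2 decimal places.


Lethal dose calculation:
Lethal dose = LD50 * body_weight / 1000
= 4623 * 57.7 / 1000
= 266747.1 / 1000
= 266.75 g

266.75


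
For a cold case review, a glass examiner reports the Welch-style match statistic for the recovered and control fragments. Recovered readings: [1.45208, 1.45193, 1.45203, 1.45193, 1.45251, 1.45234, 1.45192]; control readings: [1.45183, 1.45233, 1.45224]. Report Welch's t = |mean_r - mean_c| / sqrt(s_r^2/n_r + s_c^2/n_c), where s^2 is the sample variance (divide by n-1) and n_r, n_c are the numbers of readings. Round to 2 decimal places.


Welch's t-criterion for glass RI comparison:
Recovered mean = sum / n_r = 10.16474 / 7 = 1.4521057
Control mean = sum / n_c = 4.3564 / 3 = 1.4521333
Recovered sample variance s_r^2 = 5.34952e-08
Control sample variance s_c^2 = 7.10333e-08
Welch SE (unpooled) = sqrt(s_r^2/n_r + s_c^2/n_c) = sqrt(7.64218e-09 + 2.36778e-08) = sqrt(3.132e-08) = 0.000176975
|mean_r - mean_c| = 2.7619e-05
t = 2.7619e-05 / 0.000176975 = 0.16

0.16


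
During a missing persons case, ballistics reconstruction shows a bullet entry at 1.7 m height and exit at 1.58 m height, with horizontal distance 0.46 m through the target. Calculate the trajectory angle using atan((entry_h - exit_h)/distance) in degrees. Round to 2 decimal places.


Bullet trajectory angle:
Height difference = 1.7 - 1.58 = 0.12 m
angle = atan(0.12 / 0.46)
angle = atan(0.26087)
angle = 14.62 degrees

14.62


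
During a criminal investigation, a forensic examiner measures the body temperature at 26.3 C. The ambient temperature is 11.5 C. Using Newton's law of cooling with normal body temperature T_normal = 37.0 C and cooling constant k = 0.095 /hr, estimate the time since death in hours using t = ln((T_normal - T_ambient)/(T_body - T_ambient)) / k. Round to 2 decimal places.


Using Newton's law of cooling:
t = ln((T_normal - T_ambient) / (T_body - T_ambient)) / k
T_normal - T_ambient = 25.5
T_body - T_ambient = 14.8
Ratio = 1.722973
ln(ratio) = 0.544051
t = 0.544051 / 0.095 = 5.73 hours

5.73


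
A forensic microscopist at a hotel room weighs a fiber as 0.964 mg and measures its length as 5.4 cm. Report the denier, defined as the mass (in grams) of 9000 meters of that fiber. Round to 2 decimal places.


Denier calculation:
Mass in grams = 0.964 mg / 1000 = 0.000964 g
Length in meters = 5.4 cm / 100 = 0.054 m
Linear density = mass / length = 0.000964 / 0.054 = 0.01785185 g/m
Denier = (g/m) * 9000 = 0.01785185 * 9000 = 160.67

160.67


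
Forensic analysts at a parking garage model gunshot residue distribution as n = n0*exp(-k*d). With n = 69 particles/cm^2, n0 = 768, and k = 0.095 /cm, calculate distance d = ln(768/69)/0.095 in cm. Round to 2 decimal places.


GSR distance calculation:
n0/n = 768 / 69 = 11.130435
ln(n0/n) = 2.409683
d = 2.409683 / 0.095 = 25.37 cm

25.37


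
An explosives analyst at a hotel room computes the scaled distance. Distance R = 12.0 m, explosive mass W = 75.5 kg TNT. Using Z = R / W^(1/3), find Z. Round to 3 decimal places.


Scaled distance calculation:
W^(1/3) = 75.5^(1/3) = 4.226514
Z = R / W^(1/3) = 12.0 / 4.226514
Z = 2.839 m/kg^(1/3)

2.839


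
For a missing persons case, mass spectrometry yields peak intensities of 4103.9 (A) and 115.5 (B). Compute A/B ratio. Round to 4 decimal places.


Spectral peak ratio:
Peak A = 4103.9 counts
Peak B = 115.5 counts
Ratio = 4103.9 / 115.5 = 35.5316

35.5316


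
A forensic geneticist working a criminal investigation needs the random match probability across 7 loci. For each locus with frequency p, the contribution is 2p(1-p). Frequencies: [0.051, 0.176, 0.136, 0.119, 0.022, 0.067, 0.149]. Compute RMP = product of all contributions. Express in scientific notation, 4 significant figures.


Computing RMP for 7 loci:
Locus 1: 2 * 0.051 * 0.949 = 0.096798
Locus 2: 2 * 0.176 * 0.824 = 0.290048
Locus 3: 2 * 0.136 * 0.864 = 0.235008
Locus 4: 2 * 0.119 * 0.881 = 0.209678
Locus 5: 2 * 0.022 * 0.978 = 0.043032
Locus 6: 2 * 0.067 * 0.933 = 0.125022
Locus 7: 2 * 0.149 * 0.851 = 0.253598
RMP = 1.888e-06

1.888e-06


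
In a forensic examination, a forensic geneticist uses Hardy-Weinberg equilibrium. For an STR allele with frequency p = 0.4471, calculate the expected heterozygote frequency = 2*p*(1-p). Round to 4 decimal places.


Hardy-Weinberg heterozygote frequency:
q = 1 - p = 1 - 0.4471 = 0.5529
2pq = 2 * 0.4471 * 0.5529 = 0.4944

0.4944


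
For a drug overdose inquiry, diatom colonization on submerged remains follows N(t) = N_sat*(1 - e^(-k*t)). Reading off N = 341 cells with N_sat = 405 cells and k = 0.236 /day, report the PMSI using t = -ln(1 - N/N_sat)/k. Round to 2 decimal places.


PMSI from diatom colonization curve:
N / N_sat = 341 / 405 = 0.841975
1 - N/N_sat = 0.158025
ln(1 - N/N_sat) = -1.845002
t = -ln(1 - N/N_sat) / k = -(-1.845002) / 0.236 = 7.82 days

7.82


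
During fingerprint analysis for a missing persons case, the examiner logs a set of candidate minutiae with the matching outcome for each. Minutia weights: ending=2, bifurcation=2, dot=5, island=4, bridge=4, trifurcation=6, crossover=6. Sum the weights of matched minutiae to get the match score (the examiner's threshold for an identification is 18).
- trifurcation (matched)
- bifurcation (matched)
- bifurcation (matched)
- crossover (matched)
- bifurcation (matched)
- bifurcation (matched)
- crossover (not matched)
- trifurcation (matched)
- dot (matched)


Weighted minutiae match score:
  trifurcation: matched, +6 (running total 6)
  bifurcation: matched, +2 (running total 8)
  bifurcation: matched, +2 (running total 10)
  crossover: matched, +6 (running total 16)
  bifurcation: matched, +2 (running total 18)
  bifurcation: matched, +2 (running total 20)
  crossover: not matched, +0
  trifurcation: matched, +6 (running total 26)
  dot: matched, +5 (running total 31)
Total score = 31
Threshold = 18; verdict = identification

31


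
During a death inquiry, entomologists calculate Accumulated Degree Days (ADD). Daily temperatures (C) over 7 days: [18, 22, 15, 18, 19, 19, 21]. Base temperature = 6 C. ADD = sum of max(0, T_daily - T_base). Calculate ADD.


Computing ADD day by day:
Day 1: max(0, 18 - 6) = 12
Day 2: max(0, 22 - 6) = 16
Day 3: max(0, 15 - 6) = 9
Day 4: max(0, 18 - 6) = 12
Day 5: max(0, 19 - 6) = 13
Day 6: max(0, 19 - 6) = 13
Day 7: max(0, 21 - 6) = 15
Total ADD = 90

90


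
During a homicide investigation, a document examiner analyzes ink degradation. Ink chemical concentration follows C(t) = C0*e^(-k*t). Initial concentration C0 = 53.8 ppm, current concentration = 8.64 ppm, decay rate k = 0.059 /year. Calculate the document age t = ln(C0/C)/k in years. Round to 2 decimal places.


Document age estimation:
C0/C = 53.8 / 8.64 = 6.226852
ln(C0/C) = 1.828871
t = 1.828871 / 0.059 = 31.00 years

31.00


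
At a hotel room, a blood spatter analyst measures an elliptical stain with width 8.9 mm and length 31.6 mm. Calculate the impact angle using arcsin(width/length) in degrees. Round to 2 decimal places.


Blood spatter impact angle calculation:
width / length = 8.9 / 31.6 = 0.281646
angle = arcsin(0.281646)
angle = 16.36 degrees

16.36


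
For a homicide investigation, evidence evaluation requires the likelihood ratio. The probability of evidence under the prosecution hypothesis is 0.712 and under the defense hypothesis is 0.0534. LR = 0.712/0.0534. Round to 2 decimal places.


Likelihood ratio calculation:
LR = P(E|Hp) / P(E|Hd)
LR = 0.712 / 0.0534
LR = 13.33

13.33


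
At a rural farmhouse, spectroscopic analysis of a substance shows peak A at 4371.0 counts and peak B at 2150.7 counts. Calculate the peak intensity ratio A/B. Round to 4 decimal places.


Spectral peak ratio:
Peak A = 4371.0 counts
Peak B = 2150.7 counts
Ratio = 4371.0 / 2150.7 = 2.0324

2.0324


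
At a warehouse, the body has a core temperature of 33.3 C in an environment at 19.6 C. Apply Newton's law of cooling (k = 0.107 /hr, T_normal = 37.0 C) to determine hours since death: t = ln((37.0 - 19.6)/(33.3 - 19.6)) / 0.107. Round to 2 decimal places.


Using Newton's law of cooling:
t = ln((T_normal - T_ambient) / (T_body - T_ambient)) / k
T_normal - T_ambient = 17.4
T_body - T_ambient = 13.7
Ratio = 1.270073
ln(ratio) = 0.239074
t = 0.239074 / 0.107 = 2.23 hours

2.23


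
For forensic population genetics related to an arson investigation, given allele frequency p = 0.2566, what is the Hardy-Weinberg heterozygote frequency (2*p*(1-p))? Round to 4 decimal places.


Hardy-Weinberg heterozygote frequency:
q = 1 - p = 1 - 0.2566 = 0.7434
2pq = 2 * 0.2566 * 0.7434 = 0.3815

0.3815


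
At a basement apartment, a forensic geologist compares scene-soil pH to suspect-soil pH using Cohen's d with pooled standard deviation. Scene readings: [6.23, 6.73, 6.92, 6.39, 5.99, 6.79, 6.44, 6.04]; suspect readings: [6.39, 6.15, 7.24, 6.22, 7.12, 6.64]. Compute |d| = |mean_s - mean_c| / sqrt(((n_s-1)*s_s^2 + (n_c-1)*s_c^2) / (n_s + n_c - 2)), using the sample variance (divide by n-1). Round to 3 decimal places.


Pooled-variance Cohen's d for soil pH comparison:
Scene mean = 51.53 / 8 = 6.44125
Suspect mean = 39.76 / 6 = 6.626667
Scene sample variance s_s^2 = 0.12087
Suspect sample variance s_c^2 = 0.213667
Pooled variance = ((n_s-1)*s_s^2 + (n_c-1)*s_c^2) / (n_s + n_c - 2) = 0.159535
Pooled SD = sqrt(0.159535) = 0.399418
Mean difference = -0.185417
|d| = |-0.185417| / 0.399418 = 0.464

0.464


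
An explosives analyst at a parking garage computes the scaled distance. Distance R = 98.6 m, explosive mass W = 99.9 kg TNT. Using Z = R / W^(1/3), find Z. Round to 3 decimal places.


Scaled distance calculation:
W^(1/3) = 99.9^(1/3) = 4.640041
Z = R / W^(1/3) = 98.6 / 4.640041
Z = 21.250 m/kg^(1/3)

21.250


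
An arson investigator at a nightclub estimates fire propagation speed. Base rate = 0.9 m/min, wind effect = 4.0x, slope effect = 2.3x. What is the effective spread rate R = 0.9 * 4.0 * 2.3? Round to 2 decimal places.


Fire spread rate calculation:
R = R0 * wind_factor * slope_factor
= 0.9 * 4.0 * 2.3
= 3.6 * 2.3
= 8.28 m/min

8.28


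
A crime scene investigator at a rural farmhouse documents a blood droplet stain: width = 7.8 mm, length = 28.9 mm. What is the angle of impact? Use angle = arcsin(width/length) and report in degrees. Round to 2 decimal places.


Blood spatter impact angle calculation:
width / length = 7.8 / 28.9 = 0.269896
angle = arcsin(0.269896)
angle = 15.66 degrees

15.66


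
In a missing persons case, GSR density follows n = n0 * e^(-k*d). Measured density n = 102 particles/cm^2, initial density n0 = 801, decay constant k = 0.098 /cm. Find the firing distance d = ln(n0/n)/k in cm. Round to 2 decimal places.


GSR distance calculation:
n0/n = 801 / 102 = 7.852941
ln(n0/n) = 2.060888
d = 2.060888 / 0.098 = 21.03 cm

21.03


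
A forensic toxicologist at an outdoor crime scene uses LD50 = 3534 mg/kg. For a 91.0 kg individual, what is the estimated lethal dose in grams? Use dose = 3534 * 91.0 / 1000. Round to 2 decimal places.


Lethal dose calculation:
Lethal dose = LD50 * body_weight / 1000
= 3534 * 91.0 / 1000
= 321594 / 1000
= 321.59 g

321.59


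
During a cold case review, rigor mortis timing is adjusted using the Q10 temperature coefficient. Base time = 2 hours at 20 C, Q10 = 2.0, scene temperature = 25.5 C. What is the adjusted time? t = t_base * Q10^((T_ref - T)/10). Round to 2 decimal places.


Rigor mortis time adjustment:
Exponent = (T_ref - T_actual) / 10 = (20 - 25.5) / 10 = -0.55
Q10 factor = 2.0^-0.55 = 0.68302
t_adjusted = 2 * 0.68302 = 1.37 hours

1.37


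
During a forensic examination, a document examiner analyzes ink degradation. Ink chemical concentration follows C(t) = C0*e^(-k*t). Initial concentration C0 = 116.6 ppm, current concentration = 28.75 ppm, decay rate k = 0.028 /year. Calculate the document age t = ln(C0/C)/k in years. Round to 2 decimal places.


Document age estimation:
C0/C = 116.6 / 28.75 = 4.055652
ln(C0/C) = 1.400111
t = 1.400111 / 0.028 = 50.00 years

50.00


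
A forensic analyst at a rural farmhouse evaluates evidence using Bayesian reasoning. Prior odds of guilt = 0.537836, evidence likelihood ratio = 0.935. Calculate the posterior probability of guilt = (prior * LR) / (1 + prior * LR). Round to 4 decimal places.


Bayesian evidence evaluation:
Posterior odds = prior_odds * LR = 0.537836 * 0.935 = 0.5028767
Posterior probability = posterior_odds / (1 + posterior_odds)
= 0.5028767 / (1 + 0.5028767)
= 0.5028767 / 1.5028767
= 0.3346

0.3346


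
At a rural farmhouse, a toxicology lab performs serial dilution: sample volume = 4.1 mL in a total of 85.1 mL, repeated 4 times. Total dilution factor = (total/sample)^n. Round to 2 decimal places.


Dilution factor calculation:
Single dilution = V_total / V_sample = 85.1 / 4.1 ≈ 20.756098
Number of dilutions = 4
Total DF = (85.1 / 4.1)^4 (full precision, rounded at the end) = 185602.07

185602.07


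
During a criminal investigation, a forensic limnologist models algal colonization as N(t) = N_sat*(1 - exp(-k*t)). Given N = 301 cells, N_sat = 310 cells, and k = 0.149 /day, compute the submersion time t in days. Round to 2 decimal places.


PMSI from diatom colonization curve:
N / N_sat = 301 / 310 = 0.970968
1 - N/N_sat = 0.029032
ln(1 - N/N_sat) = -3.539357
t = -ln(1 - N/N_sat) / k = -(-3.539357) / 0.149 = 23.75 days

23.75


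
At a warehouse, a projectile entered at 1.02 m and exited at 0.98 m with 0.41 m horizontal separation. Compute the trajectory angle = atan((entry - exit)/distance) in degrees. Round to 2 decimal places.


Bullet trajectory angle:
Height difference = 1.02 - 0.98 = 0.04 m
angle = atan(0.04 / 0.41)
angle = atan(0.097561)
angle = 5.57 degrees

5.57


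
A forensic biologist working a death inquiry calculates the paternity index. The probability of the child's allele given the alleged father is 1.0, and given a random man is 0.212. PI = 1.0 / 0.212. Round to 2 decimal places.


Paternity Index calculation:
PI = P(allele|father) / P(allele|random)
PI = 1.0 / 0.212
PI = 4.72

4.72


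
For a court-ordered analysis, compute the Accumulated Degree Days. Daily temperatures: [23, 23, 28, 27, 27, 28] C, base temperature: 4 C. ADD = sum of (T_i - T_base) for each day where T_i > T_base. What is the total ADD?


Computing ADD day by day:
Day 1: max(0, 23 - 4) = 19
Day 2: max(0, 23 - 4) = 19
Day 3: max(0, 28 - 4) = 24
Day 4: max(0, 27 - 4) = 23
Day 5: max(0, 27 - 4) = 23
Day 6: max(0, 28 - 4) = 24
Total ADD = 132

132


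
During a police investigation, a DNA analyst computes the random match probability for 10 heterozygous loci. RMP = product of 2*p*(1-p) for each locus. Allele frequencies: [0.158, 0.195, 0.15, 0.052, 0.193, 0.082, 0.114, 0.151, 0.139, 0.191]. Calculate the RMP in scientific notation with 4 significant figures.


Computing RMP for 10 loci:
Locus 1: 2 * 0.158 * 0.842 = 0.266072
Locus 2: 2 * 0.195 * 0.805 = 0.31395
Locus 3: 2 * 0.15 * 0.85 = 0.255
Locus 4: 2 * 0.052 * 0.948 = 0.098592
Locus 5: 2 * 0.193 * 0.807 = 0.311502
Locus 6: 2 * 0.082 * 0.918 = 0.150552
Locus 7: 2 * 0.114 * 0.886 = 0.202008
Locus 8: 2 * 0.151 * 0.849 = 0.256398
Locus 9: 2 * 0.139 * 0.861 = 0.239358
Locus 10: 2 * 0.191 * 0.809 = 0.309038
RMP = 3.773e-07

3.773e-07


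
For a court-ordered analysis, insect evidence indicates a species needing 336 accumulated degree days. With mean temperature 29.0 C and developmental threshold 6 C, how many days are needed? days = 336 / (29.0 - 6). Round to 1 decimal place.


Insect development time:
Effective temperature = avg_temp - T_base = 29.0 - 6 = 23.0 C
Days = ADD / effective_temp = 336 / 23.0 = 14.6 days

14.6


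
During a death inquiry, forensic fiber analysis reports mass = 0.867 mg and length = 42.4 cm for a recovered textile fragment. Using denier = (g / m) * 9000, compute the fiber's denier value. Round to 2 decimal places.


Denier calculation:
Mass in grams = 0.867 mg / 1000 = 0.000867 g
Length in meters = 42.4 cm / 100 = 0.424 m
Linear density = mass / length = 0.000867 / 0.424 = 0.00204481 g/m
Denier = (g/m) * 9000 = 0.00204481 * 9000 = 18.40

18.40


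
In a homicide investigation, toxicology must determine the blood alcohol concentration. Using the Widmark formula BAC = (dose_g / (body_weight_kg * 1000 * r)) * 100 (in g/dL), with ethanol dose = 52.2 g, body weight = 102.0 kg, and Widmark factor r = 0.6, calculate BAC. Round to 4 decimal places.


Applying the Widmark formula:
BAC = (dose_g / (body_wt * 1000 * r)) * 100
Denominator = 102.0 * 1000 * 0.6 = 61200
BAC = (52.2 / 61200) * 100
BAC = 0.0853 g/dL

0.0853


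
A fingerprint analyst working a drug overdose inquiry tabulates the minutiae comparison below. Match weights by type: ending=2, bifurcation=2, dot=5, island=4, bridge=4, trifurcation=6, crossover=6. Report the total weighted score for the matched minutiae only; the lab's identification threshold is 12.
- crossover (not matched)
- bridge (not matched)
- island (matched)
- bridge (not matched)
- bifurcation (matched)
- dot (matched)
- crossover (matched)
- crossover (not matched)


Weighted minutiae match score:
  crossover: not matched, +0
  bridge: not matched, +0
  island: matched, +4 (running total 4)
  bridge: not matched, +0
  bifurcation: matched, +2 (running total 6)
  dot: matched, +5 (running total 11)
  crossover: matched, +6 (running total 17)
  crossover: not matched, +0
Total score = 17
Threshold = 12; verdict = identification

17


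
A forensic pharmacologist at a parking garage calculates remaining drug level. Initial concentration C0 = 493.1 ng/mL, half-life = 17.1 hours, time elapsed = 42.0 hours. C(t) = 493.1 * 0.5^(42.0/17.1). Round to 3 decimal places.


Drug concentration decay:
Number of half-lives = t / t_half = 42.0 / 17.1 = 2.45614
Decay factor = 0.5^2.45614 = 0.18223349
C(t) = 493.1 * 0.18223349 = 89.859 ng/mL

89.859


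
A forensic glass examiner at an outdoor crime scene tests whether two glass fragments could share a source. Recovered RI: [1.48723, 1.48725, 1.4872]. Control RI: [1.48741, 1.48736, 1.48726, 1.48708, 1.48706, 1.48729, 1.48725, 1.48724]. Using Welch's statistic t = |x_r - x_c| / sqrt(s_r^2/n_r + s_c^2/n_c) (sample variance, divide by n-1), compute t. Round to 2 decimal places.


Welch's t-criterion for glass RI comparison:
Recovered mean = sum / n_r = 4.46168 / 3 = 1.4872267
Control mean = sum / n_c = 11.89795 / 8 = 1.4872437
Recovered sample variance s_r^2 = 6.33333e-10
Control sample variance s_c^2 = 1.48839e-08
Welch SE (unpooled) = sqrt(s_r^2/n_r + s_c^2/n_c) = sqrt(2.11111e-10 + 1.86049e-09) = sqrt(2.0716e-09) = 4.55148e-05
|mean_r - mean_c| = 1.70833e-05
t = 1.70833e-05 / 4.55148e-05 = 0.38

0.38


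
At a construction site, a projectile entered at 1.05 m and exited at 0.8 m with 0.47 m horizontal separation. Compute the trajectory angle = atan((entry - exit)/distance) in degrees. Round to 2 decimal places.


Bullet trajectory angle:
Height difference = 1.05 - 0.8 = 0.25 m
angle = atan(0.25 / 0.47)
angle = atan(0.531915)
angle = 28.01 degrees

28.01


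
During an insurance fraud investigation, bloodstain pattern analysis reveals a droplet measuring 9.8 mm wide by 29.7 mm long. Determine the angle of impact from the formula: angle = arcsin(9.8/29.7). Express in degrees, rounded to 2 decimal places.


Blood spatter impact angle calculation:
width / length = 9.8 / 29.7 = 0.329966
angle = arcsin(0.329966)
angle = 19.27 degrees

19.27


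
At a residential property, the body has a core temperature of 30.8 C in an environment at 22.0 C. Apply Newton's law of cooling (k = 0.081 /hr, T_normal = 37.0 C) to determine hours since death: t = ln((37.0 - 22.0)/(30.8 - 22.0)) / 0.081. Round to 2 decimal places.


Using Newton's law of cooling:
t = ln((T_normal - T_ambient) / (T_body - T_ambient)) / k
T_normal - T_ambient = 15.0
T_body - T_ambient = 8.8
Ratio = 1.704545
ln(ratio) = 0.533298
t = 0.533298 / 0.081 = 6.58 hours

6.58


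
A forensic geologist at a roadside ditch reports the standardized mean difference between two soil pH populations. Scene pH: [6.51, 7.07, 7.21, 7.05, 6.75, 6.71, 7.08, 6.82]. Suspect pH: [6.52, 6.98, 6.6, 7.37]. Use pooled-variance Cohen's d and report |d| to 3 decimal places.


Pooled-variance Cohen's d for soil pH comparison:
Scene mean = 55.2 / 8 = 6.9
Suspect mean = 27.47 / 4 = 6.8675
Scene sample variance s_s^2 = 0.056714
Suspect sample variance s_c^2 = 0.152492
Pooled variance = ((n_s-1)*s_s^2 + (n_c-1)*s_c^2) / (n_s + n_c - 2) = 0.085448
Pooled SD = sqrt(0.085448) = 0.292315
Mean difference = 0.0325
|d| = |0.0325| / 0.292315 = 0.111

0.111


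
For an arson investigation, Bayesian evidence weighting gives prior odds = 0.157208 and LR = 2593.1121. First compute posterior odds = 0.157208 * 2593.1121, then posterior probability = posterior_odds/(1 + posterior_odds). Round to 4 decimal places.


Bayesian evidence evaluation:
Posterior odds = prior_odds * LR = 0.157208 * 2593.1121 = 407.658
Posterior probability = posterior_odds / (1 + posterior_odds)
= 407.658 / (1 + 407.658)
= 407.658 / 408.658
= 0.9976

0.9976


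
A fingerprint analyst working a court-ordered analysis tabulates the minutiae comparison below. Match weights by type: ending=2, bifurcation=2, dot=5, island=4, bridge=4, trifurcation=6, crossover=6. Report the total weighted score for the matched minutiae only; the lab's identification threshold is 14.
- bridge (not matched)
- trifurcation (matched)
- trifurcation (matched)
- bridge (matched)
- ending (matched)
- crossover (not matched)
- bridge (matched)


Weighted minutiae match score:
  bridge: not matched, +0
  trifurcation: matched, +6 (running total 6)
  trifurcation: matched, +6 (running total 12)
  bridge: matched, +4 (running total 16)
  ending: matched, +2 (running total 18)
  crossover: not matched, +0
  bridge: matched, +4 (running total 22)
Total score = 22
Threshold = 14; verdict = identification

22
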